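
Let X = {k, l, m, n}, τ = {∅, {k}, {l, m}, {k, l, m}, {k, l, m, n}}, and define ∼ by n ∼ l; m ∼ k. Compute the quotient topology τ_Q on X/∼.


X/∼ = {[k=m], [l=n]}; |τ_Q| = 2.

Equivalence classes: [k=m], [l=n].
Quotient map π: X → X/∼ sends k ↦ [k=m], l ↦ [l=n], m ↦ [k=m], n ↦ [l=n].
For each subset V ⊆ X/∼, compute π^{-1}(V) ⊆ X and check whether π^{-1}(V) ∈ τ. V is open in τ_Q iff π^{-1}(V) ∈ τ.
  V = {}: π^{-1}(V) = ∅ ∈ τ ✓.
  V = {[k=m]}: π^{-1}(V) = {k, m} ∉ τ ✗.
  V = {[l=n]}: π^{-1}(V) = {l, n} ∉ τ ✗.
  V = {[k=m], [l=n]}: π^{-1}(V) = {k, l, m, n} ∈ τ ✓.
Open sets in the quotient: τ_Q = {{}, {[k=m], [l=n]}} (2 elements).


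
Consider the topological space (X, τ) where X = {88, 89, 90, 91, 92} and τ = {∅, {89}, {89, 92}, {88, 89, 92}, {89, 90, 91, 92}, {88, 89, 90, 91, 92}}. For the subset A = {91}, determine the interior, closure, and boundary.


int(A) = ∅, cl(A) = {90, 91}, ∂A = {90, 91}.

Closed sets in (X, τ) are complements of opens:
  closed(X, τ) = {∅, {88}, {90, 91}, {88, 90, 91}, {88, 90, 91, 92}, {88, 89, 90, 91, 92}}.
int(A) = ⋃ {U ∈ τ : U ⊆ A}. Opens contained in A: ∅.
Taking the union of these: int(A) = ∅.
cl(A) = ⋂ {C closed : A ⊆ C}. Closed sets containing A: {90, 91}, {88, 90, 91}, {88, 90, 91, 92}, {88, 89, 90, 91, 92}.
Intersecting these: cl(A) = {90, 91}.
∂A = cl(A) ∖ int(A) = {90, 91} ∖ ∅ = {90, 91}.


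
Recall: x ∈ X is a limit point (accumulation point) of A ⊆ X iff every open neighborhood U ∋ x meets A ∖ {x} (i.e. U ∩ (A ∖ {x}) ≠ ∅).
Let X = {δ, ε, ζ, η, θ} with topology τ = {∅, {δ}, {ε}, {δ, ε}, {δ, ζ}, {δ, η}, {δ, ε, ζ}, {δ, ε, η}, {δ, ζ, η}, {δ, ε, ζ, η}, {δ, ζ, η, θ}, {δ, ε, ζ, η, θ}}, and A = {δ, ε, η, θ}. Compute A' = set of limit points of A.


A' = {ζ, η, θ}

For each x ∈ X, list the open sets U ∈ τ with x ∈ U, then check whether U ∩ (A ∖ {x}) ≠ ∅ for every such U.
  x = δ: open {δ} ∋ x has {δ} ∩ (A ∖ {δ}) = ∅, so x is NOT a limit point.
  x = ε: open {ε} ∋ x has {ε} ∩ (A ∖ {ε}) = ∅, so x is NOT a limit point.
  x = ζ: opens ∋ x are {δ, ζ}, {δ, ε, ζ}, {δ, ζ, η}, {δ, ε, ζ, η}, {δ, ζ, η, θ}, {δ, ε, ζ, η, θ}; each meets A ∖ {ζ}, so x IS a limit point.
  x = η: opens ∋ x are {δ, η}, {δ, ε, η}, {δ, ζ, η}, {δ, ε, ζ, η}, {δ, ζ, η, θ}, {δ, ε, ζ, η, θ}; each meets A ∖ {η}, so x IS a limit point.
  x = θ: opens ∋ x are {δ, ζ, η, θ}, {δ, ε, ζ, η, θ}; each meets A ∖ {θ}, so x IS a limit point.
Collecting: A' = {ζ, η, θ}.


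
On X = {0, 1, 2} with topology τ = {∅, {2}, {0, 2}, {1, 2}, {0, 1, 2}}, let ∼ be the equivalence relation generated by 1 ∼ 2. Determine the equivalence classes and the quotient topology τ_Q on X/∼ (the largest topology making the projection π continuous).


X/∼ = {[0], [1=2]}; |τ_Q| = 3.

Equivalence classes: [0], [1=2].
Quotient map π: X → X/∼ sends 0 ↦ [0], 1 ↦ [1=2], 2 ↦ [1=2].
For each subset V ⊆ X/∼, compute π^{-1}(V) ⊆ X and check whether π^{-1}(V) ∈ τ. V is open in τ_Q iff π^{-1}(V) ∈ τ.
  V = {}: π^{-1}(V) = ∅ ∈ τ ✓.
  V = {[0]}: π^{-1}(V) = {0} ∉ τ ✗.
  V = {[1=2]}: π^{-1}(V) = {1, 2} ∈ τ ✓.
  V = {[0], [1=2]}: π^{-1}(V) = {0, 1, 2} ∈ τ ✓.
Open sets in the quotient: τ_Q = {{}, {[1=2]}, {[0], [1=2]}} (3 elements).


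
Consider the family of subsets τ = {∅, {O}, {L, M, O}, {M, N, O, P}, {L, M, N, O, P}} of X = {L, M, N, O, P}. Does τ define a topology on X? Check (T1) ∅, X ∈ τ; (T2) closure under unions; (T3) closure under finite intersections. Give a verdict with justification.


τ is NOT a topology on X.

Axiom (T1): ∅ ∈ τ? Yes; X ∈ τ? Yes.
Axiom (T2/T3): check pairwise unions and intersections of members of τ.
Counterexample for (T3): {L, M, O} ∩ {M, N, O, P} = {M, O} ∉ τ. Therefore τ is NOT a topology.


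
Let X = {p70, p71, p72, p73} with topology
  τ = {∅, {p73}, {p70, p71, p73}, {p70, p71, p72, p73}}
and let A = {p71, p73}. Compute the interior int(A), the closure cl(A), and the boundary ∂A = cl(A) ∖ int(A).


int(A) = {p73}, cl(A) = {p70, p71, p72, p73}, ∂A = {p70, p71, p72}.

Closed sets in (X, τ) are complements of opens:
  closed(X, τ) = {∅, {p72}, {p70, p71, p72}, {p70, p71, p72, p73}}.
int(A) = ⋃ {U ∈ τ : U ⊆ A}. Opens contained in A: ∅, {p73}.
Taking the union of these: int(A) = {p73}.
cl(A) = ⋂ {C closed : A ⊆ C}. Closed sets containing A: {p70, p71, p72, p73}.
Intersecting these: cl(A) = {p70, p71, p72, p73}.
∂A = cl(A) ∖ int(A) = {p70, p71, p72, p73} ∖ {p73} = {p70, p71, p72}.


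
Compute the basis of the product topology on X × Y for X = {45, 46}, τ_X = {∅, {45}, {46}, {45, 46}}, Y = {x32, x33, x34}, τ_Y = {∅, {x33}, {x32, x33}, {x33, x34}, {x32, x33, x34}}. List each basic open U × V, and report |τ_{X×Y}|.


Basis B = {∅ × ∅, {45} × {x33}, {46} × {x33}, {45} × {x32, x33}, {45} × {x33, x34}, {45, 46} × {x33}, {46} × {x32, x33}, {46} × {x33, x34}, {45} × {x32, x33, x34}, {46} × {x32, x33, x34}, {45, 46} × {x32, x33}, {45, 46} × {x33, x34}, {45, 46} × {x32, x33, x34}}; |τ_{X×Y}| = 25.

Enumerate products U × V with U ∈ τ_X, V ∈ τ_Y (deduplicated):
  ∅ × ∅ = {} (∅)
  {45} × {x33} = {(45,x33)}
  {46} × {x33} = {(46,x33)}
  {45} × {x32, x33} = {(45,x32), (45,x33)}
  {45} × {x33, x34} = {(45,x33), (45,x34)}
  {45, 46} × {x33} = {(45,x33), (46,x33)}
  {46} × {x32, x33} = {(46,x32), (46,x33)}
  {46} × {x33, x34} = {(46,x33), (46,x34)}
  {45} × {x32, x33, x34} = {(45,x32), (45,x33), (45,x34)}
  {46} × {x32, x33, x34} = {(46,x32), (46,x33), (46,x34)}
  {45, 46} × {x32, x33} = {(45,x32), (45,x33), (46,x32), (46,x33)}
  {45, 46} × {x33, x34} = {(45,x33), (45,x34), (46,x33), (46,x34)}
  {45, 46} × {x32, x33, x34} = {(45,x32), (45,x33), (45,x34), (46,x32), (46,x33), (46,x34)}
These 13 distinct sets form the basis B.
Close under arbitrary unions to get τ_{X×Y}; counting gives |τ_{X×Y}| = 25.


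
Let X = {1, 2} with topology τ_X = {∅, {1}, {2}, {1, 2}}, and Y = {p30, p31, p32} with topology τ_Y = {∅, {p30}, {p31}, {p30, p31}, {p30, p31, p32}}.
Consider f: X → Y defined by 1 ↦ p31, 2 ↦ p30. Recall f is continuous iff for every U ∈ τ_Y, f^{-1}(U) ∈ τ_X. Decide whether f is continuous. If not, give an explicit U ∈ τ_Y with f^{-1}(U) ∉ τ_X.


f IS continuous.

Compute f^{-1}(U) for each U ∈ τ_Y:
  U = ∅: f^{-1}(U) = ∅ ∈ τ_X ✓.
  U = {p30}: f^{-1}(U) = {2} ∈ τ_X ✓.
  U = {p31}: f^{-1}(U) = {1} ∈ τ_X ✓.
  U = {p30, p31}: f^{-1}(U) = {1, 2} ∈ τ_X ✓.
  U = {p30, p31, p32}: f^{-1}(U) = {1, 2} ∈ τ_X ✓.
Every preimage lies in τ_X, so f IS continuous.


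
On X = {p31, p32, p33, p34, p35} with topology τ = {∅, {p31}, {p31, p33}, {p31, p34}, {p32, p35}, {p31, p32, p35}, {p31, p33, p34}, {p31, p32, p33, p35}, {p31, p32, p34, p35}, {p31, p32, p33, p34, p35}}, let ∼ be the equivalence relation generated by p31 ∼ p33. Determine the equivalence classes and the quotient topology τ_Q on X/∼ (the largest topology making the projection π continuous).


X/∼ = {[p31=p33], [p32], [p34], [p35]}; |τ_Q| = 6.

Equivalence classes: [p31=p33], [p32], [p34], [p35].
Quotient map π: X → X/∼ sends p31 ↦ [p31=p33], p32 ↦ [p32], p33 ↦ [p31=p33], p34 ↦ [p34], p35 ↦ [p35].
For each subset V ⊆ X/∼, compute π^{-1}(V) ⊆ X and check whether π^{-1}(V) ∈ τ. V is open in τ_Q iff π^{-1}(V) ∈ τ.
  V = {}: π^{-1}(V) = ∅ ∈ τ ✓.
  V = {[p31=p33]}: π^{-1}(V) = {p31, p33} ∈ τ ✓.
  V = {[p32]}: π^{-1}(V) = {p32} ∉ τ ✗.
  V = {[p31=p33], [p32]}: π^{-1}(V) = {p31, p32, p33} ∉ τ ✗.
  V = {[p34]}: π^{-1}(V) = {p34} ∉ τ ✗.
  V = {[p31=p33], [p34]}: π^{-1}(V) = {p31, p33, p34} ∈ τ ✓.
  V = {[p32], [p34]}: π^{-1}(V) = {p32, p34} ∉ τ ✗.
  V = {[p31=p33], [p32], [p34]}: π^{-1}(V) = {p31, p32, p33, p34} ∉ τ ✗.
  V = {[p35]}: π^{-1}(V) = {p35} ∉ τ ✗.
  V = {[p31=p33], [p35]}: π^{-1}(V) = {p31, p33, p35} ∉ τ ✗.
  V = {[p32], [p35]}: π^{-1}(V) = {p32, p35} ∈ τ ✓.
  V = {[p31=p33], [p32], [p35]}: π^{-1}(V) = {p31, p32, p33, p35} ∈ τ ✓.
  V = {[p34], [p35]}: π^{-1}(V) = {p34, p35} ∉ τ ✗.
  V = {[p31=p33], [p34], [p35]}: π^{-1}(V) = {p31, p33, p34, p35} ∉ τ ✗.
  V = {[p32], [p34], [p35]}: π^{-1}(V) = {p32, p34, p35} ∉ τ ✗.
  V = {[p31=p33], [p32], [p34], [p35]}: π^{-1}(V) = {p31, p32, p33, p34, p35} ∈ τ ✓.
Open sets in the quotient: τ_Q = {{}, {[p31=p33]}, {[p31=p33], [p34]}, {[p32], [p35]}, {[p31=p33], [p32], [p35]}, {[p31=p33], [p32], [p34], [p35]}} (6 elements).


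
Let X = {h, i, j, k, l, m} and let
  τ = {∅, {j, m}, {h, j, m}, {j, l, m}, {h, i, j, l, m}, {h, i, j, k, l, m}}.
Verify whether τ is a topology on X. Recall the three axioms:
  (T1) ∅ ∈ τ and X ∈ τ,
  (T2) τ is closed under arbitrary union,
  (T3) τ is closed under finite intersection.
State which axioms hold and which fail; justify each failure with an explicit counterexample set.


τ is NOT a topology on X.

Axiom (T1): ∅ ∈ τ? Yes; X ∈ τ? Yes.
Axiom (T2/T3): check pairwise unions and intersections of members of τ.
Counterexample for (T2): {h, j, m} ∪ {j, l, m} = {h, j, l, m} ∉ τ. Therefore τ is NOT a topology.


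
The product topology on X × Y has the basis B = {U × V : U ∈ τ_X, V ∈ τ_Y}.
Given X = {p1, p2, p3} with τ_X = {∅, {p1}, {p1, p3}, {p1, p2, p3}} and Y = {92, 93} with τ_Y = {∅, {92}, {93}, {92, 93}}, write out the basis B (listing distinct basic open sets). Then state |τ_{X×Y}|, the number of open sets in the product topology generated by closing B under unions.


Basis B = {∅ × ∅, {p1} × {92}, {p1} × {93}, {p1} × {92, 93}, {p1, p3} × {92}, {p1, p3} × {93}, {p1, p2, p3} × {92}, {p1, p2, p3} × {93}, {p1, p3} × {92, 93}, {p1, p2, p3} × {92, 93}}; |τ_{X×Y}| = 16.

Enumerate products U × V with U ∈ τ_X, V ∈ τ_Y (deduplicated):
  ∅ × ∅ = {} (∅)
  {p1} × {92} = {(p1,92)}
  {p1} × {93} = {(p1,93)}
  {p1} × {92, 93} = {(p1,92), (p1,93)}
  {p1, p3} × {92} = {(p1,92), (p3,92)}
  {p1, p3} × {93} = {(p1,93), (p3,93)}
  {p1, p2, p3} × {92} = {(p1,92), (p2,92), (p3,92)}
  {p1, p2, p3} × {93} = {(p1,93), (p2,93), (p3,93)}
  {p1, p3} × {92, 93} = {(p1,92), (p1,93), (p3,92), (p3,93)}
  {p1, p2, p3} × {92, 93} = {(p1,92), (p1,93), (p2,92), (p2,93), (p3,92), (p3,93)}
These 10 distinct sets form the basis B.
Close under arbitrary unions to get τ_{X×Y}; counting gives |τ_{X×Y}| = 16.


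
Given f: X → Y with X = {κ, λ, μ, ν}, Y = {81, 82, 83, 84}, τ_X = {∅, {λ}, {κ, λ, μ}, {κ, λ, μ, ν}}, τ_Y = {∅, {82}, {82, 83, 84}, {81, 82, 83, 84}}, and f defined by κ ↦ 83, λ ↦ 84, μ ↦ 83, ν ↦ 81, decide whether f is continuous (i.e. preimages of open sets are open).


f IS continuous.

Compute f^{-1}(U) for each U ∈ τ_Y:
  U = ∅: f^{-1}(U) = ∅ ∈ τ_X ✓.
  U = {82}: f^{-1}(U) = ∅ ∈ τ_X ✓.
  U = {82, 83, 84}: f^{-1}(U) = {κ, λ, μ} ∈ τ_X ✓.
  U = {81, 82, 83, 84}: f^{-1}(U) = {κ, λ, μ, ν} ∈ τ_X ✓.
Every preimage lies in τ_X, so f IS continuous.


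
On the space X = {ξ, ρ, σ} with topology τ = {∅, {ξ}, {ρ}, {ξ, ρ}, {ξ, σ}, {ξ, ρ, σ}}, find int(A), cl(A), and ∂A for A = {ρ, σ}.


int(A) = {ρ}, cl(A) = {ρ, σ}, ∂A = {σ}.

Closed sets in (X, τ) are complements of opens:
  closed(X, τ) = {∅, {ρ}, {σ}, {ξ, σ}, {ρ, σ}, {ξ, ρ, σ}}.
int(A) = ⋃ {U ∈ τ : U ⊆ A}. Opens contained in A: ∅, {ρ}.
Taking the union of these: int(A) = {ρ}.
cl(A) = ⋂ {C closed : A ⊆ C}. Closed sets containing A: {ρ, σ}, {ξ, ρ, σ}.
Intersecting these: cl(A) = {ρ, σ}.
∂A = cl(A) ∖ int(A) = {ρ, σ} ∖ {ρ} = {σ}.


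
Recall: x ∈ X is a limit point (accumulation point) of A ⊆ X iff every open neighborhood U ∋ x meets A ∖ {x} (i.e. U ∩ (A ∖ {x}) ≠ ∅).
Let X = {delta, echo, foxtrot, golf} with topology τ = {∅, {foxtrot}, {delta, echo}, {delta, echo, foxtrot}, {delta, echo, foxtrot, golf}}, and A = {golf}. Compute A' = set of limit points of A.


A' = ∅

For each x ∈ X, list the open sets U ∈ τ with x ∈ U, then check whether U ∩ (A ∖ {x}) ≠ ∅ for every such U.
  x = delta: open {delta, echo} ∋ x has {delta, echo} ∩ (A ∖ {delta}) = ∅, so x is NOT a limit point.
  x = echo: open {delta, echo} ∋ x has {delta, echo} ∩ (A ∖ {echo}) = ∅, so x is NOT a limit point.
  x = foxtrot: open {foxtrot} ∋ x has {foxtrot} ∩ (A ∖ {foxtrot}) = ∅, so x is NOT a limit point.
  x = golf: open {delta, echo, foxtrot, golf} ∋ x has {delta, echo, foxtrot, golf} ∩ (A ∖ {golf}) = ∅, so x is NOT a limit point.
Collecting: A' = ∅.


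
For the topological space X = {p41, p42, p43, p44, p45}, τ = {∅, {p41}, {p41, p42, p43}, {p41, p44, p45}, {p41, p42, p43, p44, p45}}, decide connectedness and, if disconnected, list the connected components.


(X, τ) is connected.

Find clopen sets (U ∈ τ with X ∖ U ∈ τ):
  U = ∅, X ∖ U = {p41, p42, p43, p44, p45} — both open, so U is clopen.
  U = {p41, p42, p43, p44, p45}, X ∖ U = ∅ — both open, so U is clopen.
Only trivial clopens (∅ and X) exist, so (X, τ) is connected.
Compute connected components by grouping points that agree on all clopens:
  component: {p41, p42, p43, p44, p45}


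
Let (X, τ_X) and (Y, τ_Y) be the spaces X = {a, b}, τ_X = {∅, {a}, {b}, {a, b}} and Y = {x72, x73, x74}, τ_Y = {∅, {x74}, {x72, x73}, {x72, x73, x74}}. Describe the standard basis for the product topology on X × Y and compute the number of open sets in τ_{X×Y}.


Basis B = {∅ × ∅, {a} × {x74}, {b} × {x74}, {a} × {x72, x73}, {a, b} × {x74}, {b} × {x72, x73}, {a} × {x72, x73, x74}, {b} × {x72, x73, x74}, {a, b} × {x72, x73}, {a, b} × {x72, x73, x74}}; |τ_{X×Y}| = 16.

Enumerate products U × V with U ∈ τ_X, V ∈ τ_Y (deduplicated):
  ∅ × ∅ = {} (∅)
  {a} × {x74} = {(a,x74)}
  {b} × {x74} = {(b,x74)}
  {a} × {x72, x73} = {(a,x72), (a,x73)}
  {a, b} × {x74} = {(a,x74), (b,x74)}
  {b} × {x72, x73} = {(b,x72), (b,x73)}
  {a} × {x72, x73, x74} = {(a,x72), (a,x73), (a,x74)}
  {b} × {x72, x73, x74} = {(b,x72), (b,x73), (b,x74)}
  {a, b} × {x72, x73} = {(a,x72), (a,x73), (b,x72), (b,x73)}
  {a, b} × {x72, x73, x74} = {(a,x72), (a,x73), (a,x74), (b,x72), (b,x73), (b,x74)}
These 10 distinct sets form the basis B.
Close under arbitrary unions to get τ_{X×Y}; counting gives |τ_{X×Y}| = 16.


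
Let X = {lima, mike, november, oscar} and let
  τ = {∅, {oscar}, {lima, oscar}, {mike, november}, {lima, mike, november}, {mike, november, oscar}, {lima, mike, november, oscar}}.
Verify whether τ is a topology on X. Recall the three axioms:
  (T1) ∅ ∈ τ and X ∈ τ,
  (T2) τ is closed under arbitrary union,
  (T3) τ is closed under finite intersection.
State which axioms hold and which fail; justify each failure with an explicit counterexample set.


τ is NOT a topology on X.

Axiom (T1): ∅ ∈ τ? Yes; X ∈ τ? Yes.
Axiom (T2/T3): check pairwise unions and intersections of members of τ.
Counterexample for (T3): {lima, oscar} ∩ {lima, mike, november} = {lima} ∉ τ. Therefore τ is NOT a topology.


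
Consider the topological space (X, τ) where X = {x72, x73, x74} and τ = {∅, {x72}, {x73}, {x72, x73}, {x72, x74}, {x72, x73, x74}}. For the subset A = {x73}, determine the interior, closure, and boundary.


int(A) = {x73}, cl(A) = {x73}, ∂A = ∅.

Closed sets in (X, τ) are complements of opens:
  closed(X, τ) = {∅, {x73}, {x74}, {x72, x74}, {x73, x74}, {x72, x73, x74}}.
int(A) = ⋃ {U ∈ τ : U ⊆ A}. Opens contained in A: ∅, {x73}.
Taking the union of these: int(A) = {x73}.
cl(A) = ⋂ {C closed : A ⊆ C}. Closed sets containing A: {x73}, {x73, x74}, {x72, x73, x74}.
Intersecting these: cl(A) = {x73}.
∂A = cl(A) ∖ int(A) = {x73} ∖ {x73} = ∅.


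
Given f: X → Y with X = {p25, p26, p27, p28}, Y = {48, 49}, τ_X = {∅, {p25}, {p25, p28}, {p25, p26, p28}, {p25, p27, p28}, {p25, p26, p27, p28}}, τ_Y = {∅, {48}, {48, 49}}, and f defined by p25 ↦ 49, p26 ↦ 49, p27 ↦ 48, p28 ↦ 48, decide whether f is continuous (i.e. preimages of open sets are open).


f is NOT continuous.

Compute f^{-1}(U) for each U ∈ τ_Y:
  U = ∅: f^{-1}(U) = ∅ ∈ τ_X ✓.
  U = {48}: f^{-1}(U) = {p27, p28} ∉ τ_X ✗.
  U = {48, 49}: f^{-1}(U) = {p25, p26, p27, p28} ∈ τ_X ✓.
Found U = {48} with f^{-1}(U) = {p27, p28} not in τ_X. Therefore f is NOT continuous.


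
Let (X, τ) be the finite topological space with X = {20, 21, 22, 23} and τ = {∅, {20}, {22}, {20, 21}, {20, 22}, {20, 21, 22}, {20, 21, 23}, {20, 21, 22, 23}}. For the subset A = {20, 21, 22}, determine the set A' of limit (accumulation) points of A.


A' = {21, 23}

For each x ∈ X, list the open sets U ∈ τ with x ∈ U, then check whether U ∩ (A ∖ {x}) ≠ ∅ for every such U.
  x = 20: open {20} ∋ x has {20} ∩ (A ∖ {20}) = ∅, so x is NOT a limit point.
  x = 21: opens ∋ x are {20, 21}, {20, 21, 22}, {20, 21, 23}, {20, 21, 22, 23}; each meets A ∖ {21}, so x IS a limit point.
  x = 22: open {22} ∋ x has {22} ∩ (A ∖ {22}) = ∅, so x is NOT a limit point.
  x = 23: opens ∋ x are {20, 21, 23}, {20, 21, 22, 23}; each meets A ∖ {23}, so x IS a limit point.
Collecting: A' = {21, 23}.


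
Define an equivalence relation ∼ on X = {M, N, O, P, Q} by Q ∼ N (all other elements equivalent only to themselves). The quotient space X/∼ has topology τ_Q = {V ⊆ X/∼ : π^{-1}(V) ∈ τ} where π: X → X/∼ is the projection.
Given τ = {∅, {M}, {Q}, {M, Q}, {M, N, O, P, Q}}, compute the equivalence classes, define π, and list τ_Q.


X/∼ = {[M], [N=Q], [O], [P]}; |τ_Q| = 3.

Equivalence classes: [M], [N=Q], [O], [P].
Quotient map π: X → X/∼ sends M ↦ [M], N ↦ [N=Q], O ↦ [O], P ↦ [P], Q ↦ [N=Q].
For each subset V ⊆ X/∼, compute π^{-1}(V) ⊆ X and check whether π^{-1}(V) ∈ τ. V is open in τ_Q iff π^{-1}(V) ∈ τ.
  V = {}: π^{-1}(V) = ∅ ∈ τ ✓.
  V = {[M]}: π^{-1}(V) = {M} ∈ τ ✓.
  V = {[N=Q]}: π^{-1}(V) = {N, Q} ∉ τ ✗.
  V = {[M], [N=Q]}: π^{-1}(V) = {M, N, Q} ∉ τ ✗.
  V = {[O]}: π^{-1}(V) = {O} ∉ τ ✗.
  V = {[M], [O]}: π^{-1}(V) = {M, O} ∉ τ ✗.
  V = {[N=Q], [O]}: π^{-1}(V) = {N, O, Q} ∉ τ ✗.
  V = {[M], [N=Q], [O]}: π^{-1}(V) = {M, N, O, Q} ∉ τ ✗.
  V = {[P]}: π^{-1}(V) = {P} ∉ τ ✗.
  V = {[M], [P]}: π^{-1}(V) = {M, P} ∉ τ ✗.
  V = {[N=Q], [P]}: π^{-1}(V) = {N, P, Q} ∉ τ ✗.
  V = {[M], [N=Q], [P]}: π^{-1}(V) = {M, N, P, Q} ∉ τ ✗.
  V = {[O], [P]}: π^{-1}(V) = {O, P} ∉ τ ✗.
  V = {[M], [O], [P]}: π^{-1}(V) = {M, O, P} ∉ τ ✗.
  V = {[N=Q], [O], [P]}: π^{-1}(V) = {N, O, P, Q} ∉ τ ✗.
  V = {[M], [N=Q], [O], [P]}: π^{-1}(V) = {M, N, O, P, Q} ∈ τ ✓.
Open sets in the quotient: τ_Q = {{}, {[M]}, {[M], [N=Q], [O], [P]}} (3 elements).


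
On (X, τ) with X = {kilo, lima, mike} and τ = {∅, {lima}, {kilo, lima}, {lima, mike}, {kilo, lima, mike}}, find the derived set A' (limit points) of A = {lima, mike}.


A' = {kilo, mike}

For each x ∈ X, list the open sets U ∈ τ with x ∈ U, then check whether U ∩ (A ∖ {x}) ≠ ∅ for every such U.
  x = kilo: opens ∋ x are {kilo, lima}, {kilo, lima, mike}; each meets A ∖ {kilo}, so x IS a limit point.
  x = lima: open {lima} ∋ x has {lima} ∩ (A ∖ {lima}) = ∅, so x is NOT a limit point.
  x = mike: opens ∋ x are {lima, mike}, {kilo, lima, mike}; each meets A ∖ {mike}, so x IS a limit point.
Collecting: A' = {kilo, mike}.


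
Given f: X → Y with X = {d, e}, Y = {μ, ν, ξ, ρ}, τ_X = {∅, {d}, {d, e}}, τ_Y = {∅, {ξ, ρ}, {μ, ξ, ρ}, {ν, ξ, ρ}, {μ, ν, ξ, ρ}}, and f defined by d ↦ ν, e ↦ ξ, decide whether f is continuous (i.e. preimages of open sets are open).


f is NOT continuous.

Compute f^{-1}(U) for each U ∈ τ_Y:
  U = ∅: f^{-1}(U) = ∅ ∈ τ_X ✓.
  U = {ξ, ρ}: f^{-1}(U) = {e} ∉ τ_X ✗.
  U = {μ, ξ, ρ}: f^{-1}(U) = {e} ∉ τ_X ✗.
  U = {ν, ξ, ρ}: f^{-1}(U) = {d, e} ∈ τ_X ✓.
  U = {μ, ν, ξ, ρ}: f^{-1}(U) = {d, e} ∈ τ_X ✓.
Found U = {ξ, ρ} with f^{-1}(U) = {e} not in τ_X. Therefore f is NOT continuous.


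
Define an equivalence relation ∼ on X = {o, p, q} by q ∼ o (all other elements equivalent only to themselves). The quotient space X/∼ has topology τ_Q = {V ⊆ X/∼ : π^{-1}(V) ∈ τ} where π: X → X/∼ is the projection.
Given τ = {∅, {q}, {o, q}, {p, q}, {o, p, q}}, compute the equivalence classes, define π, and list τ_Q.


X/∼ = {[o=q], [p]}; |τ_Q| = 3.

Equivalence classes: [o=q], [p].
Quotient map π: X → X/∼ sends o ↦ [o=q], p ↦ [p], q ↦ [o=q].
For each subset V ⊆ X/∼, compute π^{-1}(V) ⊆ X and check whether π^{-1}(V) ∈ τ. V is open in τ_Q iff π^{-1}(V) ∈ τ.
  V = {}: π^{-1}(V) = ∅ ∈ τ ✓.
  V = {[o=q]}: π^{-1}(V) = {o, q} ∈ τ ✓.
  V = {[p]}: π^{-1}(V) = {p} ∉ τ ✗.
  V = {[o=q], [p]}: π^{-1}(V) = {o, p, q} ∈ τ ✓.
Open sets in the quotient: τ_Q = {{}, {[o=q]}, {[o=q], [p]}} (3 elements).


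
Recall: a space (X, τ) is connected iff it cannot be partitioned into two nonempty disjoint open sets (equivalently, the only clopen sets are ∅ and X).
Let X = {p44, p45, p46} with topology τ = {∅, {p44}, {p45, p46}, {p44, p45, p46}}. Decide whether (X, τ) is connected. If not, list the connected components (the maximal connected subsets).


(X, τ) is disconnected; components = [{p44}, {p45, p46}].

Find clopen sets (U ∈ τ with X ∖ U ∈ τ):
  U = ∅, X ∖ U = {p44, p45, p46} — both open, so U is clopen.
  U = {p44}, X ∖ U = {p45, p46} — both open, so U is clopen.
  U = {p45, p46}, X ∖ U = {p44} — both open, so U is clopen.
  U = {p44, p45, p46}, X ∖ U = ∅ — both open, so U is clopen.
Nontrivial clopen(s) exist: e.g. {p44}. So (X, τ) is disconnected.
Compute connected components by grouping points that agree on all clopens:
  component: {p44}
  component: {p45, p46}


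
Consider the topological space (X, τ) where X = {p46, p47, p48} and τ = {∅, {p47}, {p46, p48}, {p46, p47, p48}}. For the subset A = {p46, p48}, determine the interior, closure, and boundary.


int(A) = {p46, p48}, cl(A) = {p46, p48}, ∂A = ∅.

Closed sets in (X, τ) are complements of opens:
  closed(X, τ) = {∅, {p47}, {p46, p48}, {p46, p47, p48}}.
int(A) = ⋃ {U ∈ τ : U ⊆ A}. Opens contained in A: ∅, {p46, p48}.
Taking the union of these: int(A) = {p46, p48}.
cl(A) = ⋂ {C closed : A ⊆ C}. Closed sets containing A: {p46, p48}, {p46, p47, p48}.
Intersecting these: cl(A) = {p46, p48}.
∂A = cl(A) ∖ int(A) = {p46, p48} ∖ {p46, p48} = ∅.


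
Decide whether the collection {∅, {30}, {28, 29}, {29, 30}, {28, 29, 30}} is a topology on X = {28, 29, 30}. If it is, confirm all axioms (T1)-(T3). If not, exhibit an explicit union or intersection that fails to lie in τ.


τ is NOT a topology on X.

Axiom (T1): ∅ ∈ τ? Yes; X ∈ τ? Yes.
Axiom (T2/T3): check pairwise unions and intersections of members of τ.
Counterexample for (T3): {28, 29} ∩ {29, 30} = {29} ∉ τ. Therefore τ is NOT a topology.


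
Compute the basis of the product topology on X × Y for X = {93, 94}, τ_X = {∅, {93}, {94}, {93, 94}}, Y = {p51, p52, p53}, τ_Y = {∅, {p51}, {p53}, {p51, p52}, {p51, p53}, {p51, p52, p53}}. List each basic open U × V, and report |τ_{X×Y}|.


Basis B = {∅ × ∅, {93} × {p51}, {93} × {p53}, {94} × {p51}, {94} × {p53}, {93} × {p51, p52}, {93} × {p51, p53}, {93, 94} × {p51}, {93, 94} × {p53}, {94} × {p51, p52}, {94} × {p51, p53}, {93} × {p51, p52, p53}, {94} × {p51, p52, p53}, {93, 94} × {p51, p52}, {93, 94} × {p51, p53}, {93, 94} × {p51, p52, p53}}; |τ_{X×Y}| = 36.

Enumerate products U × V with U ∈ τ_X, V ∈ τ_Y (deduplicated):
  ∅ × ∅ = {} (∅)
  {93} × {p51} = {(93,p51)}
  {93} × {p53} = {(93,p53)}
  {94} × {p51} = {(94,p51)}
  {94} × {p53} = {(94,p53)}
  {93} × {p51, p52} = {(93,p51), (93,p52)}
  {93} × {p51, p53} = {(93,p51), (93,p53)}
  {93, 94} × {p51} = {(93,p51), (94,p51)}
  {93, 94} × {p53} = {(93,p53), (94,p53)}
  {94} × {p51, p52} = {(94,p51), (94,p52)}
  {94} × {p51, p53} = {(94,p51), (94,p53)}
  {93} × {p51, p52, p53} = {(93,p51), (93,p52), (93,p53)}
  {94} × {p51, p52, p53} = {(94,p51), (94,p52), (94,p53)}
  {93, 94} × {p51, p52} = {(93,p51), (93,p52), (94,p51), (94,p52)}
  {93, 94} × {p51, p53} = {(93,p51), (93,p53), (94,p51), (94,p53)}
  {93, 94} × {p51, p52, p53} = {(93,p51), (93,p52), (93,p53), (94,p51), (94,p52), (94,p53)}
These 16 distinct sets form the basis B.
Close under arbitrary unions to get τ_{X×Y}; counting gives |τ_{X×Y}| = 36.


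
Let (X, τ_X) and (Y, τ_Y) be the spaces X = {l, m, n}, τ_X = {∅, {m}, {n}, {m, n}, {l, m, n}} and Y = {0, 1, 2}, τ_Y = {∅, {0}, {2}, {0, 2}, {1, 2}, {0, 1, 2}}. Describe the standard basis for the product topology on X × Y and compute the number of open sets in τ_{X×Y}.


Basis B = {∅ × ∅, {m} × {0}, {m} × {2}, {n} × {0}, {n} × {2}, {m} × {0, 2}, {m, n} × {0}, {m} × {1, 2}, {m, n} × {2}, {n} × {0, 2}, {n} × {1, 2}, {l, m, n} × {0}, {l, m, n} × {2}, {m} × {0, 1, 2}, {n} × {0, 1, 2}, {m, n} × {0, 2}, {m, n} × {1, 2}, {l, m, n} × {0, 2}, {l, m, n} × {1, 2}, {m, n} × {0, 1, 2}, {l, m, n} × {0, 1, 2}}; |τ_{X×Y}| = 70.

Enumerate products U × V with U ∈ τ_X, V ∈ τ_Y (deduplicated):
  ∅ × ∅ = {} (∅)
  {m} × {0} = {(m,0)}
  {m} × {2} = {(m,2)}
  {n} × {0} = {(n,0)}
  {n} × {2} = {(n,2)}
  {m} × {0, 2} = {(m,0), (m,2)}
  {m, n} × {0} = {(m,0), (n,0)}
  {m} × {1, 2} = {(m,1), (m,2)}
  {m, n} × {2} = {(m,2), (n,2)}
  {n} × {0, 2} = {(n,0), (n,2)}
  {n} × {1, 2} = {(n,1), (n,2)}
  {l, m, n} × {0} = {(l,0), (m,0), (n,0)}
  {l, m, n} × {2} = {(l,2), (m,2), (n,2)}
  {m} × {0, 1, 2} = {(m,0), (m,1), (m,2)}
  {n} × {0, 1, 2} = {(n,0), (n,1), (n,2)}
  {m, n} × {0, 2} = {(m,0), (m,2), (n,0), (n,2)}
  {m, n} × {1, 2} = {(m,1), (m,2), (n,1), (n,2)}
  {l, m, n} × {0, 2} = {(l,0), (l,2), (m,0), (m,2), (n,0), (n,2)}
  {l, m, n} × {1, 2} = {(l,1), (l,2), (m,1), (m,2), (n,1), (n,2)}
  {m, n} × {0, 1, 2} = {(m,0), (m,1), (m,2), (n,0), (n,1), (n,2)}
  {l, m, n} × {0, 1, 2} = {(l,0), (l,1), (l,2), (m,0), (m,1), (m,2), (n,0), (n,1), (n,2)}
These 21 distinct sets form the basis B.
Close under arbitrary unions to get τ_{X×Y}; counting gives |τ_{X×Y}| = 70.


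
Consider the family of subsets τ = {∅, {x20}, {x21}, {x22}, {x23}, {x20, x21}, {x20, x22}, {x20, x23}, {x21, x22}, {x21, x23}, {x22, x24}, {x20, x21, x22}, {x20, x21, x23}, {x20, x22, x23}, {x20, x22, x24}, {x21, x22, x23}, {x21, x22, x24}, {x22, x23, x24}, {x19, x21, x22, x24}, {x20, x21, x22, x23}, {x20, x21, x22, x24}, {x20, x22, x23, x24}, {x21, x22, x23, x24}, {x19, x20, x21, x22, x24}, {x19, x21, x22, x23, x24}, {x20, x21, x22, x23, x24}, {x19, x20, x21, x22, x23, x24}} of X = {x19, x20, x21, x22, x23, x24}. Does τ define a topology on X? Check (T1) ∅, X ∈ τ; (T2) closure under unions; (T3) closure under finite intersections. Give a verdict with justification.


τ is NOT a topology on X.

Axiom (T1): ∅ ∈ τ? Yes; X ∈ τ? Yes.
Axiom (T2/T3): check pairwise unions and intersections of members of τ.
Counterexample for (T2): {x22} ∪ {x23} = {x22, x23} ∉ τ. Therefore τ is NOT a topology.


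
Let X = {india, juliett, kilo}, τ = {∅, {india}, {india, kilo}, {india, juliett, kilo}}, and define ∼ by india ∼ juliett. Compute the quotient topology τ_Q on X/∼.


X/∼ = {[india=juliett], [kilo]}; |τ_Q| = 2.

Equivalence classes: [india=juliett], [kilo].
Quotient map π: X → X/∼ sends india ↦ [india=juliett], juliett ↦ [india=juliett], kilo ↦ [kilo].
For each subset V ⊆ X/∼, compute π^{-1}(V) ⊆ X and check whether π^{-1}(V) ∈ τ. V is open in τ_Q iff π^{-1}(V) ∈ τ.
  V = {}: π^{-1}(V) = ∅ ∈ τ ✓.
  V = {[india=juliett]}: π^{-1}(V) = {india, juliett} ∉ τ ✗.
  V = {[kilo]}: π^{-1}(V) = {kilo} ∉ τ ✗.
  V = {[india=juliett], [kilo]}: π^{-1}(V) = {india, juliett, kilo} ∈ τ ✓.
Open sets in the quotient: τ_Q = {{}, {[india=juliett], [kilo]}} (2 elements).


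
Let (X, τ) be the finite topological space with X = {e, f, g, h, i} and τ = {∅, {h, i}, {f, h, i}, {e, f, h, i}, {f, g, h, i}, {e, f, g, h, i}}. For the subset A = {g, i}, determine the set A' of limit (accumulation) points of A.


A' = {e, f, g, h}

For each x ∈ X, list the open sets U ∈ τ with x ∈ U, then check whether U ∩ (A ∖ {x}) ≠ ∅ for every such U.
  x = e: opens ∋ x are {e, f, h, i}, {e, f, g, h, i}; each meets A ∖ {e}, so x IS a limit point.
  x = f: opens ∋ x are {f, h, i}, {e, f, h, i}, {f, g, h, i}, {e, f, g, h, i}; each meets A ∖ {f}, so x IS a limit point.
  x = g: opens ∋ x are {f, g, h, i}, {e, f, g, h, i}; each meets A ∖ {g}, so x IS a limit point.
  x = h: opens ∋ x are {h, i}, {f, h, i}, {e, f, h, i}, {f, g, h, i}, {e, f, g, h, i}; each meets A ∖ {h}, so x IS a limit point.
  x = i: open {h, i} ∋ x has {h, i} ∩ (A ∖ {i}) = ∅, so x is NOT a limit point.
Collecting: A' = {e, f, g, h}.


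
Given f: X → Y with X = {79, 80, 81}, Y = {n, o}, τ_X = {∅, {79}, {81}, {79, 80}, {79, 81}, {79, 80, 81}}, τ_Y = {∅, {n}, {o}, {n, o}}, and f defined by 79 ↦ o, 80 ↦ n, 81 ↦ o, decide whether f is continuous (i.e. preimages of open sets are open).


f is NOT continuous.

Compute f^{-1}(U) for each U ∈ τ_Y:
  U = ∅: f^{-1}(U) = ∅ ∈ τ_X ✓.
  U = {n}: f^{-1}(U) = {80} ∉ τ_X ✗.
  U = {o}: f^{-1}(U) = {79, 81} ∈ τ_X ✓.
  U = {n, o}: f^{-1}(U) = {79, 80, 81} ∈ τ_X ✓.
Found U = {n} with f^{-1}(U) = {80} not in τ_X. Therefore f is NOT continuous.


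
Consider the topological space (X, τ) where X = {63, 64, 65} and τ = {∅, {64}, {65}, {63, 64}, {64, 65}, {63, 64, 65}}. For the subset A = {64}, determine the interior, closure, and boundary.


int(A) = {64}, cl(A) = {63, 64}, ∂A = {63}.

Closed sets in (X, τ) are complements of opens:
  closed(X, τ) = {∅, {63}, {65}, {63, 64}, {63, 65}, {63, 64, 65}}.
int(A) = ⋃ {U ∈ τ : U ⊆ A}. Opens contained in A: ∅, {64}.
Taking the union of these: int(A) = {64}.
cl(A) = ⋂ {C closed : A ⊆ C}. Closed sets containing A: {63, 64}, {63, 64, 65}.
Intersecting these: cl(A) = {63, 64}.
∂A = cl(A) ∖ int(A) = {63, 64} ∖ {64} = {63}.


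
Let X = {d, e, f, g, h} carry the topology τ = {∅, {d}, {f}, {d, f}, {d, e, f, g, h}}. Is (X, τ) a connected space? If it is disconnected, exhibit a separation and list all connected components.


(X, τ) is connected.

Find clopen sets (U ∈ τ with X ∖ U ∈ τ):
  U = ∅, X ∖ U = {d, e, f, g, h} — both open, so U is clopen.
  U = {d, e, f, g, h}, X ∖ U = ∅ — both open, so U is clopen.
Only trivial clopens (∅ and X) exist, so (X, τ) is connected.
Compute connected components by grouping points that agree on all clopens:
  component: {d, e, f, g, h}


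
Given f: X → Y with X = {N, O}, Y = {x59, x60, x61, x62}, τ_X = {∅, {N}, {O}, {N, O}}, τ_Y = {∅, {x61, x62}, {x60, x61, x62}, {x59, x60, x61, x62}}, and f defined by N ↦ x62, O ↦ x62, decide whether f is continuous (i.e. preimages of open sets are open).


f IS continuous.

Compute f^{-1}(U) for each U ∈ τ_Y:
  U = ∅: f^{-1}(U) = ∅ ∈ τ_X ✓.
  U = {x61, x62}: f^{-1}(U) = {N, O} ∈ τ_X ✓.
  U = {x60, x61, x62}: f^{-1}(U) = {N, O} ∈ τ_X ✓.
  U = {x59, x60, x61, x62}: f^{-1}(U) = {N, O} ∈ τ_X ✓.
Every preimage lies in τ_X, so f IS continuous.


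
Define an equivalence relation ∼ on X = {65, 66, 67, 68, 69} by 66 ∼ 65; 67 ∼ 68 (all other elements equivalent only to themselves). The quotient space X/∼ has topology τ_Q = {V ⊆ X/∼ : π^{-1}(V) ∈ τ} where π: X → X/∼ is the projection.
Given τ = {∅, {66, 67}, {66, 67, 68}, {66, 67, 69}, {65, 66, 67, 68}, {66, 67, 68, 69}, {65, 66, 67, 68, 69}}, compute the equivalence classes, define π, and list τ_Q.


X/∼ = {[65=66], [67=68], [69]}; |τ_Q| = 3.

Equivalence classes: [65=66], [67=68], [69].
Quotient map π: X → X/∼ sends 65 ↦ [65=66], 66 ↦ [65=66], 67 ↦ [67=68], 68 ↦ [67=68], 69 ↦ [69].
For each subset V ⊆ X/∼, compute π^{-1}(V) ⊆ X and check whether π^{-1}(V) ∈ τ. V is open in τ_Q iff π^{-1}(V) ∈ τ.
  V = {}: π^{-1}(V) = ∅ ∈ τ ✓.
  V = {[65=66]}: π^{-1}(V) = {65, 66} ∉ τ ✗.
  V = {[67=68]}: π^{-1}(V) = {67, 68} ∉ τ ✗.
  V = {[65=66], [67=68]}: π^{-1}(V) = {65, 66, 67, 68} ∈ τ ✓.
  V = {[69]}: π^{-1}(V) = {69} ∉ τ ✗.
  V = {[65=66], [69]}: π^{-1}(V) = {65, 66, 69} ∉ τ ✗.
  V = {[67=68], [69]}: π^{-1}(V) = {67, 68, 69} ∉ τ ✗.
  V = {[65=66], [67=68], [69]}: π^{-1}(V) = {65, 66, 67, 68, 69} ∈ τ ✓.
Open sets in the quotient: τ_Q = {{}, {[65=66], [67=68]}, {[65=66], [67=68], [69]}} (3 elements).


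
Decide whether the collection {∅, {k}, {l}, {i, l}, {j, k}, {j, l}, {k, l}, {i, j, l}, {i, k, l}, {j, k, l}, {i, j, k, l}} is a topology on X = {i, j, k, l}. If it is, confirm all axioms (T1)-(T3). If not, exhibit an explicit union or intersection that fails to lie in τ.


τ is NOT a topology on X.

Axiom (T1): ∅ ∈ τ? Yes; X ∈ τ? Yes.
Axiom (T2/T3): check pairwise unions and intersections of members of τ.
Counterexample for (T3): {j, k} ∩ {j, l} = {j} ∉ τ. Therefore τ is NOT a topology.


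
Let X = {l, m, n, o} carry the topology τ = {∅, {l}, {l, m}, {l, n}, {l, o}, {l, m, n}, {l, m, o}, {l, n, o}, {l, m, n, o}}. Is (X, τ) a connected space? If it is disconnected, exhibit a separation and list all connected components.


(X, τ) is connected.

Find clopen sets (U ∈ τ with X ∖ U ∈ τ):
  U = ∅, X ∖ U = {l, m, n, o} — both open, so U is clopen.
  U = {l, m, n, o}, X ∖ U = ∅ — both open, so U is clopen.
Only trivial clopens (∅ and X) exist, so (X, τ) is connected.
Compute connected components by grouping points that agree on all clopens:
  component: {l, m, n, o}


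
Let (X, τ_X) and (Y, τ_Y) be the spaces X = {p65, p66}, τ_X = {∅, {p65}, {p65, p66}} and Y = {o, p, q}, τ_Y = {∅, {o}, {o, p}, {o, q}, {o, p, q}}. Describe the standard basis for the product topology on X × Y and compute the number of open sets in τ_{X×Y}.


Basis B = {∅ × ∅, {p65} × {o}, {p65} × {o, p}, {p65} × {o, q}, {p65, p66} × {o}, {p65} × {o, p, q}, {p65, p66} × {o, p}, {p65, p66} × {o, q}, {p65, p66} × {o, p, q}}; |τ_{X×Y}| = 14.

Enumerate products U × V with U ∈ τ_X, V ∈ τ_Y (deduplicated):
  ∅ × ∅ = {} (∅)
  {p65} × {o} = {(p65,o)}
  {p65} × {o, p} = {(p65,o), (p65,p)}
  {p65} × {o, q} = {(p65,o), (p65,q)}
  {p65, p66} × {o} = {(p65,o), (p66,o)}
  {p65} × {o, p, q} = {(p65,o), (p65,p), (p65,q)}
  {p65, p66} × {o, p} = {(p65,o), (p65,p), (p66,o), (p66,p)}
  {p65, p66} × {o, q} = {(p65,o), (p65,q), (p66,o), (p66,q)}
  {p65, p66} × {o, p, q} = {(p65,o), (p65,p), (p65,q), (p66,o), (p66,p), (p66,q)}
These 9 distinct sets form the basis B.
Close under arbitrary unions to get τ_{X×Y}; counting gives |τ_{X×Y}| = 14.


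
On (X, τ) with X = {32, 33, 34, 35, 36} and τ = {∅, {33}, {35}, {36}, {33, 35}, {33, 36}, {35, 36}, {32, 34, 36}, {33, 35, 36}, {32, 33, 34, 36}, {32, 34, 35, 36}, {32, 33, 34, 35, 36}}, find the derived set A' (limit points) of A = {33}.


A' = ∅

For each x ∈ X, list the open sets U ∈ τ with x ∈ U, then check whether U ∩ (A ∖ {x}) ≠ ∅ for every such U.
  x = 32: open {32, 34, 36} ∋ x has {32, 34, 36} ∩ (A ∖ {32}) = ∅, so x is NOT a limit point.
  x = 33: open {33} ∋ x has {33} ∩ (A ∖ {33}) = ∅, so x is NOT a limit point.
  x = 34: open {32, 34, 36} ∋ x has {32, 34, 36} ∩ (A ∖ {34}) = ∅, so x is NOT a limit point.
  x = 35: open {35} ∋ x has {35} ∩ (A ∖ {35}) = ∅, so x is NOT a limit point.
  x = 36: open {36} ∋ x has {36} ∩ (A ∖ {36}) = ∅, so x is NOT a limit point.
Collecting: A' = ∅.


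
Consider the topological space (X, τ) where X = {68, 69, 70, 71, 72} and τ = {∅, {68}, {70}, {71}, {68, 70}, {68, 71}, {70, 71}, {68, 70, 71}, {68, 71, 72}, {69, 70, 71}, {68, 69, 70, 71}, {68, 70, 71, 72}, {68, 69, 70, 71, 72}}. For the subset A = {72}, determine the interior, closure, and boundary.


int(A) = ∅, cl(A) = {72}, ∂A = {72}.

Closed sets in (X, τ) are complements of opens:
  closed(X, τ) = {∅, {69}, {72}, {68, 72}, {69, 70}, {69, 72}, {68, 69, 72}, {69, 70, 72}, {69, 71, 72}, {68, 69, 70, 72}, {68, 69, 71, 72}, {69, 70, 71, 72}, {68, 69, 70, 71, 72}}.
int(A) = ⋃ {U ∈ τ : U ⊆ A}. Opens contained in A: ∅.
Taking the union of these: int(A) = ∅.
cl(A) = ⋂ {C closed : A ⊆ C}. Closed sets containing A: {72}, {68, 72}, {69, 72}, {68, 69, 72}, {69, 70, 72}, {69, 71, 72}, {68, 69, 70, 72}, {68, 69, 71, 72}, {69, 70, 71, 72}, {68, 69, 70, 71, 72}.
Intersecting these: cl(A) = {72}.
∂A = cl(A) ∖ int(A) = {72} ∖ ∅ = {72}.


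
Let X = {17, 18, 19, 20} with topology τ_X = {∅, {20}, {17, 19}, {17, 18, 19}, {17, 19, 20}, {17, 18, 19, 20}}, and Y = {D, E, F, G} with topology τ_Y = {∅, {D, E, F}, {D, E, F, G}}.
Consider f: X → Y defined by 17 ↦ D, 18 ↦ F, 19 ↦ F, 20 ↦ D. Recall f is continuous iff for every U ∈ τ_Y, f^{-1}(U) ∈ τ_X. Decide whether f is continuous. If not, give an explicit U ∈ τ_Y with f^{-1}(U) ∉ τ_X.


f IS continuous.

Compute f^{-1}(U) for each U ∈ τ_Y:
  U = ∅: f^{-1}(U) = ∅ ∈ τ_X ✓.
  U = {D, E, F}: f^{-1}(U) = {17, 18, 19, 20} ∈ τ_X ✓.
  U = {D, E, F, G}: f^{-1}(U) = {17, 18, 19, 20} ∈ τ_X ✓.
Every preimage lies in τ_X, so f IS continuous.


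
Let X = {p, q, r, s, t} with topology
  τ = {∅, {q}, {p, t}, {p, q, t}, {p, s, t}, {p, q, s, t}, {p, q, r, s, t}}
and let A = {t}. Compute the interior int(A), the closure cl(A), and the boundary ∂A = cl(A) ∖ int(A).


int(A) = ∅, cl(A) = {p, r, s, t}, ∂A = {p, r, s, t}.

Closed sets in (X, τ) are complements of opens:
  closed(X, τ) = {∅, {r}, {q, r}, {r, s}, {q, r, s}, {p, r, s, t}, {p, q, r, s, t}}.
int(A) = ⋃ {U ∈ τ : U ⊆ A}. Opens contained in A: ∅.
Taking the union of these: int(A) = ∅.
cl(A) = ⋂ {C closed : A ⊆ C}. Closed sets containing A: {p, r, s, t}, {p, q, r, s, t}.
Intersecting these: cl(A) = {p, r, s, t}.
∂A = cl(A) ∖ int(A) = {p, r, s, t} ∖ ∅ = {p, r, s, t}.


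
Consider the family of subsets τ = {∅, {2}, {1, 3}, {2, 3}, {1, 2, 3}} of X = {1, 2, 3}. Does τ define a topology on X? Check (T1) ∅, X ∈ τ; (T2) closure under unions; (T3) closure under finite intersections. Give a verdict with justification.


τ is NOT a topology on X.

Axiom (T1): ∅ ∈ τ? Yes; X ∈ τ? Yes.
Axiom (T2/T3): check pairwise unions and intersections of members of τ.
Counterexample for (T3): {1, 3} ∩ {2, 3} = {3} ∉ τ. Therefore τ is NOT a topology.


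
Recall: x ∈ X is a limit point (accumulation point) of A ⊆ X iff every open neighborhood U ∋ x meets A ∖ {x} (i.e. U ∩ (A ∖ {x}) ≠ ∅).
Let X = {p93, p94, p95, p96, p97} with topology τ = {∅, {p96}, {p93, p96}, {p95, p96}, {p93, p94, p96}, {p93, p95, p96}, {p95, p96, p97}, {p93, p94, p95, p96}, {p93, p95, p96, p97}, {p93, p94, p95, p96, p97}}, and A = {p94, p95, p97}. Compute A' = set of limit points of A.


A' = {p97}

For each x ∈ X, list the open sets U ∈ τ with x ∈ U, then check whether U ∩ (A ∖ {x}) ≠ ∅ for every such U.
  x = p93: open {p93, p96} ∋ x has {p93, p96} ∩ (A ∖ {p93}) = ∅, so x is NOT a limit point.
  x = p94: open {p93, p94, p96} ∋ x has {p93, p94, p96} ∩ (A ∖ {p94}) = ∅, so x is NOT a limit point.
  x = p95: open {p95, p96} ∋ x has {p95, p96} ∩ (A ∖ {p95}) = ∅, so x is NOT a limit point.
  x = p96: open {p96} ∋ x has {p96} ∩ (A ∖ {p96}) = ∅, so x is NOT a limit point.
  x = p97: opens ∋ x are {p95, p96, p97}, {p93, p95, p96, p97}, {p93, p94, p95, p96, p97}; each meets A ∖ {p97}, so x IS a limit point.
Collecting: A' = {p97}.


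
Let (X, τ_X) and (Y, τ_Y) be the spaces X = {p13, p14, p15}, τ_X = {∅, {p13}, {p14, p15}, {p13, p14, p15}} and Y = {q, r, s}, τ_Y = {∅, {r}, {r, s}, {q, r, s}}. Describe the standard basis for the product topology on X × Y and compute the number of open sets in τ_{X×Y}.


Basis B = {∅ × ∅, {p13} × {r}, {p13} × {r, s}, {p14, p15} × {r}, {p13} × {q, r, s}, {p13, p14, p15} × {r}, {p14, p15} × {r, s}, {p13, p14, p15} × {r, s}, {p14, p15} × {q, r, s}, {p13, p14, p15} × {q, r, s}}; |τ_{X×Y}| = 16.

Enumerate products U × V with U ∈ τ_X, V ∈ τ_Y (deduplicated):
  ∅ × ∅ = {} (∅)
  {p13} × {r} = {(p13,r)}
  {p13} × {r, s} = {(p13,r), (p13,s)}
  {p14, p15} × {r} = {(p14,r), (p15,r)}
  {p13} × {q, r, s} = {(p13,q), (p13,r), (p13,s)}
  {p13, p14, p15} × {r} = {(p13,r), (p14,r), (p15,r)}
  {p14, p15} × {r, s} = {(p14,r), (p14,s), (p15,r), (p15,s)}
  {p13, p14, p15} × {r, s} = {(p13,r), (p13,s), (p14,r), (p14,s), (p15,r), (p15,s)}
  {p14, p15} × {q, r, s} = {(p14,q), (p14,r), (p14,s), (p15,q), (p15,r), (p15,s)}
  {p13, p14, p15} × {q, r, s} = {(p13,q), (p13,r), (p13,s), (p14,q), (p14,r), (p14,s), (p15,q), (p15,r), (p15,s)}
These 10 distinct sets form the basis B.
Close under arbitrary unions to get τ_{X×Y}; counting gives |τ_{X×Y}| = 16.
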